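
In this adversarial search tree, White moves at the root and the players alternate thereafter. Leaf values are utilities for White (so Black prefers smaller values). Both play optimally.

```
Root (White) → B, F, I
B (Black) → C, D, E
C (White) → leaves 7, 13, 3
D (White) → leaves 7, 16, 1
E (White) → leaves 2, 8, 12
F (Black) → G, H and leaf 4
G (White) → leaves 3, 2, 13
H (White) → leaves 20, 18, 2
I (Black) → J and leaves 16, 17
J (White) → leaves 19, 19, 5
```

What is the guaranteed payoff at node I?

J: max(19, 19, 5) = 19
I: min(19, 16, 17) = 16

16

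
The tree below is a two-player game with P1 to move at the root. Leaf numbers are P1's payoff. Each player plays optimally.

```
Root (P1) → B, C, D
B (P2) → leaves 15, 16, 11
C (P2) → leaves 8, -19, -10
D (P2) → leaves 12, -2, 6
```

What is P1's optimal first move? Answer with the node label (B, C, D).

B (P2): min(15, 16, 11) = 11
C (P2): min(8, -19, -10) = -19
D (P2): min(12, -2, 6) = -2
Root (P1): max(11, -19, -2) = 11
P1 picks the child with the highest value: B (value 11).

B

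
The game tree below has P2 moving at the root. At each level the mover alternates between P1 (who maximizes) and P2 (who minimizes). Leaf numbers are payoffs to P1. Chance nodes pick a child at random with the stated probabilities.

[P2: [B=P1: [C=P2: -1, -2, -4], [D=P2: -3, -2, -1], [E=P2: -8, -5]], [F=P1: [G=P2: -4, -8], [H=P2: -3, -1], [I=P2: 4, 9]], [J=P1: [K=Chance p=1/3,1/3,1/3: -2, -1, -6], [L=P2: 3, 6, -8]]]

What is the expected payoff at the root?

C (P2): min(-1, -2, -4) = -4
D (P2): min(-3, -2, -1) = -3
E (P2): min(-8, -5) = -8
B (P1): max(-4, -3, -8) = -3
G (P2): min(-4, -8) = -8
H (P2): min(-3, -1) = -3
I (P2): min(4, 9) = 4
F (P1): max(-8, -3, 4) = 4
K (Chance): 1/3·-2 + 1/3·-1 + 1/3·-6 = -3
L (P2): min(3, 6, -8) = -8
J (P1): max(-3, -8) = -3
Root (P2): min(-3, 4, -3) = -3

-3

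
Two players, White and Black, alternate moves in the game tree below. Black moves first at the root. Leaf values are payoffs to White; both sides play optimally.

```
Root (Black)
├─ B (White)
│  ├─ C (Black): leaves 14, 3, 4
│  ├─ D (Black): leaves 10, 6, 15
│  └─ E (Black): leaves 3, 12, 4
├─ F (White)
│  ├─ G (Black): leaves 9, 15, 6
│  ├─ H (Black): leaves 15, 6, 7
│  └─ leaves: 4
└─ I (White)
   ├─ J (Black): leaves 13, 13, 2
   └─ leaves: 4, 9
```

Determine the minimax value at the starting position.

C (Black): min(14, 3, 4) = 3
D (Black): min(10, 6, 15) = 6
E (Black): min(3, 12, 4) = 3
B (White): max(3, 6, 3) = 6
G (Black): min(9, 15, 6) = 6
H (Black): min(15, 6, 7) = 6
F (White): max(6, 6, 4) = 6
J (Black): min(13, 13, 2) = 2
I (White): max(2, 4, 9) = 9
Root (Black): min(6, 6, 9) = 6

6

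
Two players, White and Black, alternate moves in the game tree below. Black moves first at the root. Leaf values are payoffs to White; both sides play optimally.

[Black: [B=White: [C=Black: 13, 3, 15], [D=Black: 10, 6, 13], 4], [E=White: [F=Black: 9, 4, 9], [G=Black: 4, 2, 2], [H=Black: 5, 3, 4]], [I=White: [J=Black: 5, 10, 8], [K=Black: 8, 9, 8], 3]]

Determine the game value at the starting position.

C (Black): min(13, 3, 15) = 3
D (Black): min(10, 6, 13) = 6
B (White): max(3, 6, 4) = 6
F (Black): min(9, 4, 9) = 4
G (Black): min(4, 2, 2) = 2
H (Black): min(5, 3, 4) = 3
E (White): max(4, 2, 3) = 4
J (Black): min(5, 10, 8) = 5
K (Black): min(8, 9, 8) = 8
I (White): max(5, 8, 3) = 8
Root (Black): min(6, 4, 8) = 4

4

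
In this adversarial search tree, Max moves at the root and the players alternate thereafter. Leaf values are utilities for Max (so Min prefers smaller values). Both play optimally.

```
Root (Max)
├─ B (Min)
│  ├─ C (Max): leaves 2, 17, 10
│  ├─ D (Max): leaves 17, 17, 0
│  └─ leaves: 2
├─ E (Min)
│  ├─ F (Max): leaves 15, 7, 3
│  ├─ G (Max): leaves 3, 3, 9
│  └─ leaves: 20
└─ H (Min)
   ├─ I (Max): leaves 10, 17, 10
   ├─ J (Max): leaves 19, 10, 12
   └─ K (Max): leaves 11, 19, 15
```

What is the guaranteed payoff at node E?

9

F: max(15, 7, 3) = 15
G: max(3, 3, 9) = 9
E: min(15, 9, 20) = 9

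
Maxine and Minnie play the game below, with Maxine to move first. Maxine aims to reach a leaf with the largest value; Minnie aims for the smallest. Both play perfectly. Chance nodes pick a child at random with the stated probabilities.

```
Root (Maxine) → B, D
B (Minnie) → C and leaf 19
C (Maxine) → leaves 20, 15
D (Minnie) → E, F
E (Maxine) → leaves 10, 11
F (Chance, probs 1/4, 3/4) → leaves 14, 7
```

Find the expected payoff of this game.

C (Maxine): max(20, 15) = 20
B (Minnie): min(20, 19) = 19
E (Maxine): max(10, 11) = 11
F (Chance): 1/4·14 + 3/4·7 = 8.75
D (Minnie): min(11, 8.75) = 8.75
Root (Maxine): max(19, 8.75) = 19

19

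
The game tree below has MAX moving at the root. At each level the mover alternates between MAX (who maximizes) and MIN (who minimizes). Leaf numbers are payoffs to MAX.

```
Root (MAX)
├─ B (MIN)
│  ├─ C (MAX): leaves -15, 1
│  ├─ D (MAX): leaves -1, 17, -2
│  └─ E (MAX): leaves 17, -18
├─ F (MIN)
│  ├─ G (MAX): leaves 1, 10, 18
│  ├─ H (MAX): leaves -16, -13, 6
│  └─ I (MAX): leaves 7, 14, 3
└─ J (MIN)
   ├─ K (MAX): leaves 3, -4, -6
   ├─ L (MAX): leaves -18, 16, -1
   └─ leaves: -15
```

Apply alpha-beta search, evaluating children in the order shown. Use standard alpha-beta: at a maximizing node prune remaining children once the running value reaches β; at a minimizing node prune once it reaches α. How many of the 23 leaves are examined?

15

C [α=-∞,β=+∞]: v=1
D [α=-∞,β=1]: v=17 after child 2 ≥ β → β-cutoff, skip 1
E [α=-∞,β=1]: v=17 after child 1 ≥ β → β-cutoff, skip 1
B [α=-∞,β=+∞]: v=1
G [α=1,β=+∞]: v=18
H [α=1,β=18]: v=6
I [α=1,β=6]: v=7 after child 1 ≥ β → β-cutoff, skip 2
F [α=1,β=+∞]: v=6
K [α=6,β=+∞]: v=3
J [α=6,β=+∞]: v=3 after child 1 ≤ α → α-cutoff, skip 2
Root [α=-∞,β=+∞]: v=6
Leaves evaluated: 15 of 23.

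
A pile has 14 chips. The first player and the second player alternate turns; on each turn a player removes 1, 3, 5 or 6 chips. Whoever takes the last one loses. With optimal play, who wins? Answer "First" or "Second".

Second

Mark each pile size as W (mover wins) or L (mover loses):
i:   0  1  2  3  4  5  6  7  8  9 10 11 12 13 14
     W  L  W  L  W  L  W  W  W  W  W  W  L  W  L
Position 14 is L, so the second player wins.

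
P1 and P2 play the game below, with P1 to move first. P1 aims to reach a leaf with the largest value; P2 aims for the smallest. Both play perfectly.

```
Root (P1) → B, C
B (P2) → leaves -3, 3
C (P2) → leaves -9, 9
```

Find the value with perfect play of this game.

B (P2): min(-3, 3) = -3
C (P2): min(-9, 9) = -9
Root (P1): max(-3, -9) = -3

-3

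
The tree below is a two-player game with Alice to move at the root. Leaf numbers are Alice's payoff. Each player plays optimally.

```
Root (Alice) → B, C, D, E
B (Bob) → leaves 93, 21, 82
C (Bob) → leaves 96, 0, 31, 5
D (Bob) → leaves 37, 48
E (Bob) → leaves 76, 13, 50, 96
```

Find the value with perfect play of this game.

B (Bob): min(93, 21, 82) = 21
C (Bob): min(96, 0, 31, 5) = 0
D (Bob): min(37, 48) = 37
E (Bob): min(76, 13, 50, 96) = 13
Root (Alice): max(21, 0, 37, 13) = 37

37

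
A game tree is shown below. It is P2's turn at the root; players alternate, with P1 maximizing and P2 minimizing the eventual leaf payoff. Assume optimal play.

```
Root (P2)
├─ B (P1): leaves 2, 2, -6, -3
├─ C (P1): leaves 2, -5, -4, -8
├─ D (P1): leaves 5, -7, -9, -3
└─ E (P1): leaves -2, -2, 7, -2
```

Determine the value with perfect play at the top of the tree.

2

B (P1): max(2, 2, -6, -3) = 2
C (P1): max(2, -5, -4, -8) = 2
D (P1): max(5, -7, -9, -3) = 5
E (P1): max(-2, -2, 7, -2) = 7
Root (P2): min(2, 2, 5, 7) = 2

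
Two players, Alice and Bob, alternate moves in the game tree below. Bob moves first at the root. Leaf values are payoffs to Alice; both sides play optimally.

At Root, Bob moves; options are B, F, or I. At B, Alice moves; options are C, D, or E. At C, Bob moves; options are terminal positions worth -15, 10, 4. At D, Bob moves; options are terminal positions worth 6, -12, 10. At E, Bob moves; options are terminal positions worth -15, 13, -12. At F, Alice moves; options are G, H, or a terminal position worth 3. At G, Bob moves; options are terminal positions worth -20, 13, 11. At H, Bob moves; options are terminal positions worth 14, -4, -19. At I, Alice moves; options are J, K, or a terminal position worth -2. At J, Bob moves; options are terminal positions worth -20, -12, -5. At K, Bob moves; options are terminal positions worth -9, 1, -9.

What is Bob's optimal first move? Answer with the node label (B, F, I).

C (Bob): min(-15, 10, 4) = -15
D (Bob): min(6, -12, 10) = -12
E (Bob): min(-15, 13, -12) = -15
B (Alice): max(-15, -12, -15) = -12
G (Bob): min(-20, 13, 11) = -20
H (Bob): min(14, -4, -19) = -19
F (Alice): max(-20, -19, 3) = 3
J (Bob): min(-20, -12, -5) = -20
K (Bob): min(-9, 1, -9) = -9
I (Alice): max(-20, -9, -2) = -2
Root (Bob): min(-12, 3, -2) = -12
Bob picks the child with the lowest value: B (value -12).

B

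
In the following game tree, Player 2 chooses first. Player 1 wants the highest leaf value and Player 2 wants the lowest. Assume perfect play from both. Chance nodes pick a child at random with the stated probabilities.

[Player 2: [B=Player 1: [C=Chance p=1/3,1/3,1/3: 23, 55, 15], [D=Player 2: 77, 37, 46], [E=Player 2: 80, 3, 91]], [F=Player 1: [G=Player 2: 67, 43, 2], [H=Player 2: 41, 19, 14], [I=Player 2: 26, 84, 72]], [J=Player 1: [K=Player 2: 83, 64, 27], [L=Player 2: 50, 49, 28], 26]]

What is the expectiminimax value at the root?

C (Chance): 1/3·23 + 1/3·55 + 1/3·15 = 31
D (Player 2): min(77, 37, 46) = 37
E (Player 2): min(80, 3, 91) = 3
B (Player 1): max(31, 37, 3) = 37
G (Player 2): min(67, 43, 2) = 2
H (Player 2): min(41, 19, 14) = 14
I (Player 2): min(26, 84, 72) = 26
F (Player 1): max(2, 14, 26) = 26
K (Player 2): min(83, 64, 27) = 27
L (Player 2): min(50, 49, 28) = 28
J (Player 1): max(27, 28, 26) = 28
Root (Player 2): min(37, 26, 28) = 26

26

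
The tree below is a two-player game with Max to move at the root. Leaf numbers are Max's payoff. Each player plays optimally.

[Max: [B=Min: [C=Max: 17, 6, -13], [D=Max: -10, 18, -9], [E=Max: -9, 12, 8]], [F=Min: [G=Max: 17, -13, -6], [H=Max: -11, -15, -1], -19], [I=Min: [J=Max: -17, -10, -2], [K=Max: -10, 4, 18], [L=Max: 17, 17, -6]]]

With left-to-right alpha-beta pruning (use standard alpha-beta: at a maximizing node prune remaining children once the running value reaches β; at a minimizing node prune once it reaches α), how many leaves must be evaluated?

17

C [α=-∞,β=+∞]: v=17
D [α=-∞,β=17]: v=18 after child 2 ≥ β → β-cutoff, skip 1
E [α=-∞,β=17]: v=12
B [α=-∞,β=+∞]: v=12
G [α=12,β=+∞]: v=17
H [α=12,β=17]: v=-1
F [α=12,β=+∞]: v=-1 after child 2 ≤ α → α-cutoff, skip 1
J [α=12,β=+∞]: v=-2
I [α=12,β=+∞]: v=-2 after child 1 ≤ α → α-cutoff, skip 2
Root [α=-∞,β=+∞]: v=12
Leaves evaluated: 17 of 25.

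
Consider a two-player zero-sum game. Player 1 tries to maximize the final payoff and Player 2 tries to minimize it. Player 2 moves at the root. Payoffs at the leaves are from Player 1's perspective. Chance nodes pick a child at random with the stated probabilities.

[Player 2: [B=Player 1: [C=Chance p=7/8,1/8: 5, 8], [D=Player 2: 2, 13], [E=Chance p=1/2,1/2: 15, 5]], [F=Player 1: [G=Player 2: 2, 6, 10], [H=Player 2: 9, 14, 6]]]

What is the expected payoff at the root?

C (Chance): 7/8·5 + 1/8·8 = 5.38
D (Player 2): min(2, 13) = 2
E (Chance): 1/2·15 + 1/2·5 = 10
B (Player 1): max(5.38, 2, 10) = 10
G (Player 2): min(2, 6, 10) = 2
H (Player 2): min(9, 14, 6) = 6
F (Player 1): max(2, 6) = 6
Root (Player 2): min(10, 6) = 6

6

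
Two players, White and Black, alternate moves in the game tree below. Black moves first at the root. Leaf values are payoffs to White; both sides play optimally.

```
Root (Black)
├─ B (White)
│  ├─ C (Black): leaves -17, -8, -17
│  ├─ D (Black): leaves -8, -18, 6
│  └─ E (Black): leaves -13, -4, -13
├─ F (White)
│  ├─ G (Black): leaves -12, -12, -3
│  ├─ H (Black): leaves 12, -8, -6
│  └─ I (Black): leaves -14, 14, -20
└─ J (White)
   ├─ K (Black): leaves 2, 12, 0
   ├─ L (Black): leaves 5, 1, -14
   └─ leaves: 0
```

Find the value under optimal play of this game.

C (Black): min(-17, -8, -17) = -17
D (Black): min(-8, -18, 6) = -18
E (Black): min(-13, -4, -13) = -13
B (White): max(-17, -18, -13) = -13
G (Black): min(-12, -12, -3) = -12
H (Black): min(12, -8, -6) = -8
I (Black): min(-14, 14, -20) = -20
F (White): max(-12, -8, -20) = -8
K (Black): min(2, 12, 0) = 0
L (Black): min(5, 1, -14) = -14
J (White): max(0, -14, 0) = 0
Root (Black): min(-13, -8, 0) = -13

-13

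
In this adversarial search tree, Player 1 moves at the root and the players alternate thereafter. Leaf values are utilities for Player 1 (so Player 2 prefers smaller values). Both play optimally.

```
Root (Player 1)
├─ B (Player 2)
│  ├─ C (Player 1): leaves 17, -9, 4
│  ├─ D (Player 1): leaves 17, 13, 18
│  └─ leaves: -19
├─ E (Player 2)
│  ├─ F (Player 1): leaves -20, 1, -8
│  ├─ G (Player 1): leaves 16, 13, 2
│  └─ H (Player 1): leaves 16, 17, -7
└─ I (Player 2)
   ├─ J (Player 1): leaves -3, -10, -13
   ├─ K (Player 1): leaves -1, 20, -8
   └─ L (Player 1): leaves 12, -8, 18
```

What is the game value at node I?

-3

J: max(-3, -10, -13) = -3
K: max(-1, 20, -8) = 20
L: max(12, -8, 18) = 18
I: min(-3, 20, 18) = -3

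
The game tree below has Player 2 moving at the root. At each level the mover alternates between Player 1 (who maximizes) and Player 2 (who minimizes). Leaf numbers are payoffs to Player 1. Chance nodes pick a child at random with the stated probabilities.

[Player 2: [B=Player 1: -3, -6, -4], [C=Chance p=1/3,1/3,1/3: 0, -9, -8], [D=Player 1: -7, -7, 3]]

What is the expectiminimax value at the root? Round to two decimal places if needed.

-5.67

B (Player 1): max(-3, -6, -4) = -3
C (Chance): 1/3·0 + 1/3·-9 + 1/3·-8 = -5.67
D (Player 1): max(-7, -7, 3) = 3
Root (Player 2): min(-3, -5.67, 3) = -5.67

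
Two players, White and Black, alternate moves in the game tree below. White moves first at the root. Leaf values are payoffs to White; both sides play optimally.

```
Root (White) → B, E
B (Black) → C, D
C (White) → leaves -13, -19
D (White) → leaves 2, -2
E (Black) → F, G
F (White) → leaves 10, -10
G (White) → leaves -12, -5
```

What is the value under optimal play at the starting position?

C (White): max(-13, -19) = -13
D (White): max(2, -2) = 2
B (Black): min(-13, 2) = -13
F (White): max(10, -10) = 10
G (White): max(-12, -5) = -5
E (Black): min(10, -5) = -5
Root (White): max(-13, -5) = -5

-5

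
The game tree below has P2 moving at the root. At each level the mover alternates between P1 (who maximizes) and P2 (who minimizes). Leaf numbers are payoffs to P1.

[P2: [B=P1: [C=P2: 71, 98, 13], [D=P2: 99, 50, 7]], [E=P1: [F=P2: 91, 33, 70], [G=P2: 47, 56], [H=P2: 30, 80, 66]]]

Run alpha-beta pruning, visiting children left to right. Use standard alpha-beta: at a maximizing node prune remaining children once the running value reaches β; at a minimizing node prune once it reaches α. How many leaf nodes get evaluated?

C [α=-∞,β=+∞]: v=13
D [α=13,β=+∞]: v=7
B [α=-∞,β=+∞]: v=13
F [α=-∞,β=13]: v=33
E [α=-∞,β=13]: v=33 after child 1 ≥ β → β-cutoff, skip 2
Root [α=-∞,β=+∞]: v=13
Leaves evaluated: 9 of 14.

9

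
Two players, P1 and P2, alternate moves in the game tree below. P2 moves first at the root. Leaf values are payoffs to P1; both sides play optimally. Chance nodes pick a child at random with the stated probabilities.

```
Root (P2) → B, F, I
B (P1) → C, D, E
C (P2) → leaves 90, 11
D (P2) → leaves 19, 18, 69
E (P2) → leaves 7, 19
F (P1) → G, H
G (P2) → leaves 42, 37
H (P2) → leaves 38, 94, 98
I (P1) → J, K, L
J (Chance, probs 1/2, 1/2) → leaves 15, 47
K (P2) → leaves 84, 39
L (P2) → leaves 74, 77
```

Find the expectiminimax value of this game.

18

C (P2): min(90, 11) = 11
D (P2): min(19, 18, 69) = 18
E (P2): min(7, 19) = 7
B (P1): max(11, 18, 7) = 18
G (P2): min(42, 37) = 37
H (P2): min(38, 94, 98) = 38
F (P1): max(37, 38) = 38
J (Chance): 1/2·15 + 1/2·47 = 31
K (P2): min(84, 39) = 39
L (P2): min(74, 77) = 74
I (P1): max(31, 39, 74) = 74
Root (P2): min(18, 38, 74) = 18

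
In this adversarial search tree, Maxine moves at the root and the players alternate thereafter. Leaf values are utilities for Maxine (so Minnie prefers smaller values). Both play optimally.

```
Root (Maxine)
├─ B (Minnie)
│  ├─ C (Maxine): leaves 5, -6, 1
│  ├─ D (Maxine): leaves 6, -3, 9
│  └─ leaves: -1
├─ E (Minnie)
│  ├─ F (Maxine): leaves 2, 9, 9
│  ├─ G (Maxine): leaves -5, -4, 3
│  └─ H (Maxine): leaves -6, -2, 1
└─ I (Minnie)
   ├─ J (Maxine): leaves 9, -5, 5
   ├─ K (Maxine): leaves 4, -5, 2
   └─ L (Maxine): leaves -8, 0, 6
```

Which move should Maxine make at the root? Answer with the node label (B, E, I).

C (Maxine): max(5, -6, 1) = 5
D (Maxine): max(6, -3, 9) = 9
B (Minnie): min(5, 9, -1) = -1
F (Maxine): max(2, 9, 9) = 9
G (Maxine): max(-5, -4, 3) = 3
H (Maxine): max(-6, -2, 1) = 1
E (Minnie): min(9, 3, 1) = 1
J (Maxine): max(9, -5, 5) = 9
K (Maxine): max(4, -5, 2) = 4
L (Maxine): max(-8, 0, 6) = 6
I (Minnie): min(9, 4, 6) = 4
Root (Maxine): max(-1, 1, 4) = 4
Maxine picks the child with the highest value: I (value 4).

I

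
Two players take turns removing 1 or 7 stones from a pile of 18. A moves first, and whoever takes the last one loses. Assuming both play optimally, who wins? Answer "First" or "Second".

First

Mark each pile size as W (mover wins) or L (mover loses):
i:   0  1  2  3  4  5  6  7  8  9 10 11 12 13 14 15 16 17 18
     W  L  W  L  W  L  W  L  W  L  W  L  W  L  W  L  W  L  W
Position 18 is W, so the first player wins.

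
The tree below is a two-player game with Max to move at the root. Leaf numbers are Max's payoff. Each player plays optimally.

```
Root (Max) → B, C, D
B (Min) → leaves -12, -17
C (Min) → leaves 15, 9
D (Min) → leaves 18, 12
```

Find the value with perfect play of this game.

B (Min): min(-12, -17) = -17
C (Min): min(15, 9) = 9
D (Min): min(18, 12) = 12
Root (Max): max(-17, 9, 12) = 12

12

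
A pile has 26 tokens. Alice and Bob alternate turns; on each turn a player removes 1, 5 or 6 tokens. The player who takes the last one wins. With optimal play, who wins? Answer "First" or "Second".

Compute winning (W) and losing (L) positions by backward induction:
i:   0  1  2  3  4  5  6  7  8  9 10 11 12 13 14 15 16 17 18 19 20 21 22 23 24 25 26
     L  W  L  W  L  W  W  W  W  W  W  L  W  L  W  L  W  W  W  W  W  W  L  W  L  W  L
Position 26 is L, so the second player wins.

Second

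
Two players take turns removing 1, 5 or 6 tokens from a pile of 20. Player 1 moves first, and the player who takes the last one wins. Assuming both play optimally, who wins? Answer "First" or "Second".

First

Positions where the player to move wins (W) vs loses (L):
i:   0  1  2  3  4  5  6  7  8  9 10 11 12 13 14 15 16 17 18 19 20
     L  W  L  W  L  W  W  W  W  W  W  L  W  L  W  L  W  W  W  W  W
Position 20 is W, so the first player wins.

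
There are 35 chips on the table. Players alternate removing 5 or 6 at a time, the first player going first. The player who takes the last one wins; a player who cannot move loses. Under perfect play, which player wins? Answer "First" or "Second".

W/L table (W = player to move can force a win):
i:   0  1  2  3  4  5  6  7  8  9 10 11 12 13 14 15 16 17 18 19 20 21 22 23 24 25 26 27 28 29 30 31 32 33 34 35
     L  L  L  L  L  W  W  W  W  W  W  L  L  L  L  L  W  W  W  W  W  W  L  L  L  L  L  W  W  W  W  W  W  L  L  L
Position 35 is L, so the second player wins.

Second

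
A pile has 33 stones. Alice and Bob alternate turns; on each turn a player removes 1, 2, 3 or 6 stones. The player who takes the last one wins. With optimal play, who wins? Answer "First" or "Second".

First

W/L table (W = player to move can force a win):
i:   0  1  2  3  4  5  6  7  8  9 10 11 12 13 14 15 16 17 18 19 20 21 22 23 24 25 26 27 28 29 30 31 32 33
     L  W  W  W  L  W  W  W  L  W  W  W  L  W  W  W  L  W  W  W  L  W  W  W  L  W  W  W  L  W  W  W  L  W
Position 33 is W, so the first player wins.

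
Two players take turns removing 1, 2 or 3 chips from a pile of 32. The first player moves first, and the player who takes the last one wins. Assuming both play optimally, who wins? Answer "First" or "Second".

Second

W/L table (W = player to move can force a win):
i:   0  1  2  3  4  5  6  7  8  9 10 11 12 13 14 15 16 17 18 19 20 21 22 23 24 25 26 27 28 29 30 31 32
     L  W  W  W  L  W  W  W  L  W  W  W  L  W  W  W  L  W  W  W  L  W  W  W  L  W  W  W  L  W  W  W  L
Position 32 is L, so the second player wins.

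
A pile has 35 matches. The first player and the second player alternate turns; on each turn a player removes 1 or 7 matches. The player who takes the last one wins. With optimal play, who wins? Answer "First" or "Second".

First

i:   0  1  2  3  4  5  6  7  8  9 10 11 12 13 14 15 16 17 18 19 20 21 22 23 24 25 26 27 28 29 30 31 32 33 34 35
     L  W  L  W  L  W  L  W  L  W  L  W  L  W  L  W  L  W  L  W  L  W  L  W  L  W  L  W  L  W  L  W  L  W  L  W
Position 35 is W, so the first player wins.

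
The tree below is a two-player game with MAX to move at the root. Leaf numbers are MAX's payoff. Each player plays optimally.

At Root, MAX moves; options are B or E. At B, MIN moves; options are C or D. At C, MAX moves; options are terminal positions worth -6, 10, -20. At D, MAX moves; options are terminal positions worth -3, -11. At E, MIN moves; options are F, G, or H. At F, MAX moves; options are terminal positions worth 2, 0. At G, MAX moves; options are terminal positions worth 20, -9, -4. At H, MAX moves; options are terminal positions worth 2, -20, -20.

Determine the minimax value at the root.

2

C (MAX): max(-6, 10, -20) = 10
D (MAX): max(-3, -11) = -3
B (MIN): min(10, -3) = -3
F (MAX): max(2, 0) = 2
G (MAX): max(20, -9, -4) = 20
H (MAX): max(2, -20, -20) = 2
E (MIN): min(2, 20, 2) = 2
Root (MAX): max(-3, 2) = 2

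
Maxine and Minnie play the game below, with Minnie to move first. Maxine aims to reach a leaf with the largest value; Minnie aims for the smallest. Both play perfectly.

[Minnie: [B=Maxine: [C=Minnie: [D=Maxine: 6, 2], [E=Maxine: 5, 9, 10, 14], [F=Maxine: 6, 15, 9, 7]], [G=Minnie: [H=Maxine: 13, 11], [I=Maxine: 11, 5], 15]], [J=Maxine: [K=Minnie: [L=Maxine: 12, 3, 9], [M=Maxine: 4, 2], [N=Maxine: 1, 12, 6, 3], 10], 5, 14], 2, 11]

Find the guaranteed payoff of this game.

2

D (Maxine): max(6, 2) = 6
E (Maxine): max(5, 9, 10, 14) = 14
F (Maxine): max(6, 15, 9, 7) = 15
C (Minnie): min(6, 14, 15) = 6
H (Maxine): max(13, 11) = 13
I (Maxine): max(11, 5) = 11
G (Minnie): min(13, 11, 15) = 11
B (Maxine): max(6, 11) = 11
L (Maxine): max(12, 3, 9) = 12
M (Maxine): max(4, 2) = 4
N (Maxine): max(1, 12, 6, 3) = 12
K (Minnie): min(12, 4, 12, 10) = 4
J (Maxine): max(4, 5, 14) = 14
Root (Minnie): min(11, 14, 2, 11) = 2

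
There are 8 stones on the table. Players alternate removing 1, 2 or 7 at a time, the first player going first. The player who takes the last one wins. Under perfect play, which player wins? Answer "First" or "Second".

W/L table (W = player to move can force a win):
i:   0  1  2  3  4  5  6  7  8
     L  W  W  L  W  W  L  W  W
Position 8 is W, so the first player wins.

First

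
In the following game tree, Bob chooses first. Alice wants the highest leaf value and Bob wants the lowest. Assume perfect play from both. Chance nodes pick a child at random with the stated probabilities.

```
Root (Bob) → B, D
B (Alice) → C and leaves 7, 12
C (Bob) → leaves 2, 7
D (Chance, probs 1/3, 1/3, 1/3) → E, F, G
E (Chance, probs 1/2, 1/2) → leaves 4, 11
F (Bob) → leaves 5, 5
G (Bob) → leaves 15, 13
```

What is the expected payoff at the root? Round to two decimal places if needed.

C (Bob): min(2, 7) = 2
B (Alice): max(2, 7, 12) = 12
E (Chance): 1/2·4 + 1/2·11 = 7.5
F (Bob): min(5, 5) = 5
G (Bob): min(15, 13) = 13
D (Chance): 1/3·7.5 + 1/3·5 + 1/3·13 = 8.5
Root (Bob): min(12, 8.5) = 8.5

8.5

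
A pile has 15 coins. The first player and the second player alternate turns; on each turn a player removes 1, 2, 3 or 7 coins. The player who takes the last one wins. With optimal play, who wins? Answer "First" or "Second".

First

Mark each pile size as W (mover wins) or L (mover loses):
i:   0  1  2  3  4  5  6  7  8  9 10 11 12 13 14 15
     L  W  W  W  L  W  W  W  L  W  W  W  L  W  W  W
Position 15 is W, so the first player wins.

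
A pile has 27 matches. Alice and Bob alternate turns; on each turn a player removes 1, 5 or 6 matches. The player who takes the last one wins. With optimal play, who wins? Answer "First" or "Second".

First

i:   0  1  2  3  4  5  6  7  8  9 10 11 12 13 14 15 16 17 18 19 20 21 22 23 24 25 26 27
     L  W  L  W  L  W  W  W  W  W  W  L  W  L  W  L  W  W  W  W  W  W  L  W  L  W  L  W
Position 27 is W, so the first player wins.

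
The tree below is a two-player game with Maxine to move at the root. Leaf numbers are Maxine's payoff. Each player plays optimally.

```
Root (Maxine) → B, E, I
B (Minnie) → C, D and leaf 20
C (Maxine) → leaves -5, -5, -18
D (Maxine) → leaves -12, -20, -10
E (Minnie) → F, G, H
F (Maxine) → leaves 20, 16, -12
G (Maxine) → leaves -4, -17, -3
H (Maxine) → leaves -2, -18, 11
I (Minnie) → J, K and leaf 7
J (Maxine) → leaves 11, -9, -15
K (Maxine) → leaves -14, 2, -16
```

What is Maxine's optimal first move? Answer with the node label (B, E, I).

I

C (Maxine): max(-5, -5, -18) = -5
D (Maxine): max(-12, -20, -10) = -10
B (Minnie): min(-5, -10, 20) = -10
F (Maxine): max(20, 16, -12) = 20
G (Maxine): max(-4, -17, -3) = -3
H (Maxine): max(-2, -18, 11) = 11
E (Minnie): min(20, -3, 11) = -3
J (Maxine): max(11, -9, -15) = 11
K (Maxine): max(-14, 2, -16) = 2
I (Minnie): min(11, 2, 7) = 2
Root (Maxine): max(-10, -3, 2) = 2
Maxine picks the child with the highest value: I (value 2).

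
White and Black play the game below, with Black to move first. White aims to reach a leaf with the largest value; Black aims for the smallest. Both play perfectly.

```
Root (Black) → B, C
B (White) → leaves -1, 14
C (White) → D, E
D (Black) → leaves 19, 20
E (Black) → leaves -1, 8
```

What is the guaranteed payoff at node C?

19

D: min(19, 20) = 19
E: min(-1, 8) = -1
C: max(19, -1) = 19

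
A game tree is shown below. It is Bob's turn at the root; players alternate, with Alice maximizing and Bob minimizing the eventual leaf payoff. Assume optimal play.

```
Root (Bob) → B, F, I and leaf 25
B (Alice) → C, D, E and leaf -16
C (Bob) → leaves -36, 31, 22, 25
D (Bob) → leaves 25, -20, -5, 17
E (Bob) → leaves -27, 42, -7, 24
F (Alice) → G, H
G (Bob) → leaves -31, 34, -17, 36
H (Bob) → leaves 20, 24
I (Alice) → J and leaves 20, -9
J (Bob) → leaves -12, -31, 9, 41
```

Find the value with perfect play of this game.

-16

C (Bob): min(-36, 31, 22, 25) = -36
D (Bob): min(25, -20, -5, 17) = -20
E (Bob): min(-27, 42, -7, 24) = -27
B (Alice): max(-36, -20, -27, -16) = -16
G (Bob): min(-31, 34, -17, 36) = -31
H (Bob): min(20, 24) = 20
F (Alice): max(-31, 20) = 20
J (Bob): min(-12, -31, 9, 41) = -31
I (Alice): max(-31, 20, -9) = 20
Root (Bob): min(-16, 20, 20, 25) = -16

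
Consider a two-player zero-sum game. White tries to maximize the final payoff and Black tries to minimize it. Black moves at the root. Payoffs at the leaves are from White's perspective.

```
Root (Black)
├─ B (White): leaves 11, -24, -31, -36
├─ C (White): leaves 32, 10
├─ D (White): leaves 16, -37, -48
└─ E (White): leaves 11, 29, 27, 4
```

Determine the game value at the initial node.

11

B (White): max(11, -24, -31, -36) = 11
C (White): max(32, 10) = 32
D (White): max(16, -37, -48) = 16
E (White): max(11, 29, 27, 4) = 29
Root (Black): min(11, 32, 16, 29) = 11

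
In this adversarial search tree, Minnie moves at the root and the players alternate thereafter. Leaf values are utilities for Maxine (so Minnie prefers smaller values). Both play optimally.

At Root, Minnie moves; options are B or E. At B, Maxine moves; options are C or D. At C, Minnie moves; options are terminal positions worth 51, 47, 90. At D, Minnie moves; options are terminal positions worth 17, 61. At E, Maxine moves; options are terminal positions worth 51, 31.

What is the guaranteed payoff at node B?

C: min(51, 47, 90) = 47
D: min(17, 61) = 17
B: max(47, 17) = 47

47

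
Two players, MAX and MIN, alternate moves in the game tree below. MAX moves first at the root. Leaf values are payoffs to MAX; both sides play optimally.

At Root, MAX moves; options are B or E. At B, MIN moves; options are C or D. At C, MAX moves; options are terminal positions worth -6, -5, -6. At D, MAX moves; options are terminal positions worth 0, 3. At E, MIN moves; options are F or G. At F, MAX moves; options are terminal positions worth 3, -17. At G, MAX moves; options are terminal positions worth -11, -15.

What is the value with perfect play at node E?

-11

F: max(3, -17) = 3
G: max(-11, -15) = -11
E: min(3, -11) = -11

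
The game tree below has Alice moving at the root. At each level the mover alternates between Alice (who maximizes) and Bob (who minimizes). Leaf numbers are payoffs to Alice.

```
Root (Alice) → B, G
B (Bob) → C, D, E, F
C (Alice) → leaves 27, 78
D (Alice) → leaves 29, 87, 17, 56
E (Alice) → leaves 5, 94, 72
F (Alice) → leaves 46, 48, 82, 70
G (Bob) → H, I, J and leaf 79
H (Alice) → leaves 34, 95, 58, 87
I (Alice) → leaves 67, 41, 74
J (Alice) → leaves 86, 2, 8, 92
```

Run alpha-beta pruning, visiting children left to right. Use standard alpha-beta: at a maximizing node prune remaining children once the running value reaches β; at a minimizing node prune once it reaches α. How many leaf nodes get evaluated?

C [α=-∞,β=+∞]: v=78
D [α=-∞,β=78]: v=87 after child 2 ≥ β → β-cutoff, skip 2
E [α=-∞,β=78]: v=94 after child 2 ≥ β → β-cutoff, skip 1
F [α=-∞,β=78]: v=82 after child 3 ≥ β → β-cutoff, skip 1
B [α=-∞,β=+∞]: v=78
H [α=78,β=+∞]: v=95
I [α=78,β=95]: v=74
G [α=78,β=+∞]: v=74 after child 2 ≤ α → α-cutoff, skip 2
Root [α=-∞,β=+∞]: v=78
Leaves evaluated: 16 of 25.

16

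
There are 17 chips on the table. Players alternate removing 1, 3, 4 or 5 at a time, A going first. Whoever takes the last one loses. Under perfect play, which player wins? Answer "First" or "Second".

Second

i:   0  1  2  3  4  5  6  7  8  9 10 11 12 13 14 15 16 17
     W  L  W  L  W  W  W  W  W  L  W  L  W  W  W  W  W  L
Position 17 is L, so the second player wins.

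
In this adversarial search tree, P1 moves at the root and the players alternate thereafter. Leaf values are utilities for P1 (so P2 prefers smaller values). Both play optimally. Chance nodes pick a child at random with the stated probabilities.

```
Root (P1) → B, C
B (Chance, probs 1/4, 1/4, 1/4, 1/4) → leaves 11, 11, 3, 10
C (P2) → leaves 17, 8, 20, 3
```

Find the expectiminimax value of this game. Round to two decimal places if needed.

8.75

B (Chance): 1/4·11 + 1/4·11 + 1/4·3 + 1/4·10 = 8.75
C (P2): min(17, 8, 20, 3) = 3
Root (P1): max(8.75, 3) = 8.75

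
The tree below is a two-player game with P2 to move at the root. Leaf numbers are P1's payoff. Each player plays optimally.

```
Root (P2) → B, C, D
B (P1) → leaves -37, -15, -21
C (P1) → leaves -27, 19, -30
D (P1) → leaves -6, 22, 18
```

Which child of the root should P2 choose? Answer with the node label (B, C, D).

B (P1): max(-37, -15, -21) = -15
C (P1): max(-27, 19, -30) = 19
D (P1): max(-6, 22, 18) = 22
Root (P2): min(-15, 19, 22) = -15
P2 picks the child with the lowest value: B (value -15).

B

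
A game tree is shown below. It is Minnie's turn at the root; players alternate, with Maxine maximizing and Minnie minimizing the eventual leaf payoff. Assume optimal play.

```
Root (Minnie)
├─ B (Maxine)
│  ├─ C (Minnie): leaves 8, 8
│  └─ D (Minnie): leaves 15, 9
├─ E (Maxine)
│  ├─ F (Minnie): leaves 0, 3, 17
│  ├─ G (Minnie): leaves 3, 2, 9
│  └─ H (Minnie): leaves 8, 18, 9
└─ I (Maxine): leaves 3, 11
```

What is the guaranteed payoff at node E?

8

F: min(0, 3, 17) = 0
G: min(3, 2, 9) = 2
H: min(8, 18, 9) = 8
E: max(0, 2, 8) = 8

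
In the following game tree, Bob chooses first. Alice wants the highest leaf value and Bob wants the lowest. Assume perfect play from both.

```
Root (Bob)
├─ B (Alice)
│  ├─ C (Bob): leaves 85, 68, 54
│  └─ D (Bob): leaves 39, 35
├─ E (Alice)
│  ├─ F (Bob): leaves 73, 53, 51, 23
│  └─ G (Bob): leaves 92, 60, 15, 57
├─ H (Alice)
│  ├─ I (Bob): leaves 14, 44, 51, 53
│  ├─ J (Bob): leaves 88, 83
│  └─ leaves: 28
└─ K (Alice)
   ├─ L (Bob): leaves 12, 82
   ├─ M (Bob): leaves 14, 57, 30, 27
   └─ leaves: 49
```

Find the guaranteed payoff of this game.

C (Bob): min(85, 68, 54) = 54
D (Bob): min(39, 35) = 35
B (Alice): max(54, 35) = 54
F (Bob): min(73, 53, 51, 23) = 23
G (Bob): min(92, 60, 15, 57) = 15
E (Alice): max(23, 15) = 23
I (Bob): min(14, 44, 51, 53) = 14
J (Bob): min(88, 83) = 83
H (Alice): max(14, 83, 28) = 83
L (Bob): min(12, 82) = 12
M (Bob): min(14, 57, 30, 27) = 14
K (Alice): max(12, 14, 49) = 49
Root (Bob): min(54, 23, 83, 49) = 23

23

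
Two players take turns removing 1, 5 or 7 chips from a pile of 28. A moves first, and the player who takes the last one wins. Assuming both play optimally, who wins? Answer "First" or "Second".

Second

Positions where the player to move wins (W) vs loses (L):
i:   0  1  2  3  4  5  6  7  8  9 10 11 12 13 14 15 16 17 18 19 20 21 22 23 24 25 26 27 28
     L  W  L  W  L  W  L  W  L  W  L  W  L  W  L  W  L  W  L  W  L  W  L  W  L  W  L  W  L
Position 28 is L, so the second player wins.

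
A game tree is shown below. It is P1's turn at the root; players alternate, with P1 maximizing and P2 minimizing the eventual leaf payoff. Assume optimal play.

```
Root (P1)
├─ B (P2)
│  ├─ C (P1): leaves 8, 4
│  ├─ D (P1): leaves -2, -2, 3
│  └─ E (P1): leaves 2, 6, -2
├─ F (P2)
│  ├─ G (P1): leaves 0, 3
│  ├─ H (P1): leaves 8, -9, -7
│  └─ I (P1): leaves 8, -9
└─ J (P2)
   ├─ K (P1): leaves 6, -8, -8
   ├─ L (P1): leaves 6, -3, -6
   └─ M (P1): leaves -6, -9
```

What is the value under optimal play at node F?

G: max(0, 3) = 3
H: max(8, -9, -7) = 8
I: max(8, -9) = 8
F: min(3, 8, 8) = 3

3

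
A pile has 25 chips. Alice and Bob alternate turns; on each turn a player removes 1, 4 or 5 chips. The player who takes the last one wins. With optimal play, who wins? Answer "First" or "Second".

W/L table (W = player to move can force a win):
i:   0  1  2  3  4  5  6  7  8  9 10 11 12 13 14 15 16 17 18 19 20 21 22 23 24 25
     L  W  L  W  W  W  W  W  L  W  L  W  W  W  W  W  L  W  L  W  W  W  W  W  L  W
Position 25 is W, so the first player wins.

First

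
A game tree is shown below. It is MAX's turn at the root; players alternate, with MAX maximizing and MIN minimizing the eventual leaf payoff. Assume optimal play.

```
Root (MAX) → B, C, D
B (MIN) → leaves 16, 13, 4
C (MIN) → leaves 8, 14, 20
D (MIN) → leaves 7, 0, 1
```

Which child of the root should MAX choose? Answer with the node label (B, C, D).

C

B (MIN): min(16, 13, 4) = 4
C (MIN): min(8, 14, 20) = 8
D (MIN): min(7, 0, 1) = 0
Root (MAX): max(4, 8, 0) = 8
MAX picks the child with the highest value: C (value 8).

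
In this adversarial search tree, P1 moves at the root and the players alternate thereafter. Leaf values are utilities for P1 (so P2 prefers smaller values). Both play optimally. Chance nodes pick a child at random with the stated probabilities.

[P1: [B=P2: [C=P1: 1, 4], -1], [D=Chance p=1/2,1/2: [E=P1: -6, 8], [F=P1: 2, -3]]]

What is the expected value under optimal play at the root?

5

C (P1): max(1, 4) = 4
B (P2): min(4, -1) = -1
E (P1): max(-6, 8) = 8
F (P1): max(2, -3) = 2
D (Chance): 1/2·8 + 1/2·2 = 5
Root (P1): max(-1, 5) = 5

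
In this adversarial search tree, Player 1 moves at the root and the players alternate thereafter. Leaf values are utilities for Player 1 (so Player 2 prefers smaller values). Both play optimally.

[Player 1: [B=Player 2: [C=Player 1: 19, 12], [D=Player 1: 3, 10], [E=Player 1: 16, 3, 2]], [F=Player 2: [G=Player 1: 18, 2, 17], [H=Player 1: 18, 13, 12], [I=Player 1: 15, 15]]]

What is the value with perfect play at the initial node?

15

C (Player 1): max(19, 12) = 19
D (Player 1): max(3, 10) = 10
E (Player 1): max(16, 3, 2) = 16
B (Player 2): min(19, 10, 16) = 10
G (Player 1): max(18, 2, 17) = 18
H (Player 1): max(18, 13, 12) = 18
I (Player 1): max(15, 15) = 15
F (Player 2): min(18, 18, 15) = 15
Root (Player 1): max(10, 15) = 15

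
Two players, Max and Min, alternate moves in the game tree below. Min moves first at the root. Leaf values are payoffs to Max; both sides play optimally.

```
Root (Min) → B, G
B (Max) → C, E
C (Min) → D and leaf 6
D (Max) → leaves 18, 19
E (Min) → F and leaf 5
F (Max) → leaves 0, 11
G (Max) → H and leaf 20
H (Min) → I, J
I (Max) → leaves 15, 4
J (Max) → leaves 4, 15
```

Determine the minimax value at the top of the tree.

D (Max): max(18, 19) = 19
C (Min): min(19, 6) = 6
F (Max): max(0, 11) = 11
E (Min): min(11, 5) = 5
B (Max): max(6, 5) = 6
I (Max): max(15, 4) = 15
J (Max): max(4, 15) = 15
H (Min): min(15, 15) = 15
G (Max): max(15, 20) = 20
Root (Min): min(6, 20) = 6

6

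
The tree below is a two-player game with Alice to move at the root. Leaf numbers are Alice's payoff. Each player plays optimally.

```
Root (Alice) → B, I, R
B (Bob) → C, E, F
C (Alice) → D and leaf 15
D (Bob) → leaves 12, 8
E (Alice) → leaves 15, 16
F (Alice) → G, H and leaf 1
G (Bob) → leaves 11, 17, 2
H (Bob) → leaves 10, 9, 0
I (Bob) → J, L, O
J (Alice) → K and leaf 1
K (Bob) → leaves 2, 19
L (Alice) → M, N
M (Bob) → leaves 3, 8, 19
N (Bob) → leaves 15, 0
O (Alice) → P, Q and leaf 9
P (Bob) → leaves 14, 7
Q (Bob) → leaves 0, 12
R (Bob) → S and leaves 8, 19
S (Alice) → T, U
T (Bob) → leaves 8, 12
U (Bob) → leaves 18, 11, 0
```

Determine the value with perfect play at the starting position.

D (Bob): min(12, 8) = 8
C (Alice): max(8, 15) = 15
E (Alice): max(15, 16) = 16
G (Bob): min(11, 17, 2) = 2
H (Bob): min(10, 9, 0) = 0
F (Alice): max(2, 0, 1) = 2
B (Bob): min(15, 16, 2) = 2
K (Bob): min(2, 19) = 2
J (Alice): max(2, 1) = 2
M (Bob): min(3, 8, 19) = 3
N (Bob): min(15, 0) = 0
L (Alice): max(3, 0) = 3
P (Bob): min(14, 7) = 7
Q (Bob): min(0, 12) = 0
O (Alice): max(7, 0, 9) = 9
I (Bob): min(2, 3, 9) = 2
T (Bob): min(8, 12) = 8
U (Bob): min(18, 11, 0) = 0
S (Alice): max(8, 0) = 8
R (Bob): min(8, 8, 19) = 8
Root (Alice): max(2, 2, 8) = 8

8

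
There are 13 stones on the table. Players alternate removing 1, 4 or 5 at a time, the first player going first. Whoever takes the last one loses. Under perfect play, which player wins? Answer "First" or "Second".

First

i:   0  1  2  3  4  5  6  7  8  9 10 11 12 13
     W  L  W  L  W  W  W  W  W  L  W  L  W  W
Position 13 is W, so the first player wins.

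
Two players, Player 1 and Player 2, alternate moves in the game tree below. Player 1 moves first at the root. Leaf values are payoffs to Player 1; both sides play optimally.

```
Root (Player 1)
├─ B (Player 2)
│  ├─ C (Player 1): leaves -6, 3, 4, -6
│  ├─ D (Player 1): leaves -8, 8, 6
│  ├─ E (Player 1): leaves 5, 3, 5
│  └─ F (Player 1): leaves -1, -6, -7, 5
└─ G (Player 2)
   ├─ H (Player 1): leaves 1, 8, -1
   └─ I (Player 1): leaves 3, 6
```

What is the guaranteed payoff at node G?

6

H: max(1, 8, -1) = 8
I: max(3, 6) = 6
G: min(8, 6) = 6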